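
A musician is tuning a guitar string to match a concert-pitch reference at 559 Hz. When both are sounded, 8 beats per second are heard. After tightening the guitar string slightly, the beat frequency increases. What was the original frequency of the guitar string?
567 Hz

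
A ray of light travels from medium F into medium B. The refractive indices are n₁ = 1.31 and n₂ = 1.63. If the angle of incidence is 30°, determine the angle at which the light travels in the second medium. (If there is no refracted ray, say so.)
sin θ₂ = (n₁/n₂)·sin θ₁ = 0.4018 → θ₂ = 23.69°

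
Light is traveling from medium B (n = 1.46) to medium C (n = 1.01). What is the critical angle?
θc = arcsin(n₂/n₁) = 43.77°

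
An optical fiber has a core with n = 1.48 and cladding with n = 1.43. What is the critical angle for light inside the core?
θc = arcsin(n_cladding/n_core) = 75.06°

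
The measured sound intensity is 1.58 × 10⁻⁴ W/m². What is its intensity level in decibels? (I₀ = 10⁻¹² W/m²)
β = 10·log₁₀(I/I₀) = 81.99 dB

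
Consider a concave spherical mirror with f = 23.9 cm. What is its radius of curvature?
R = 2|f| = 47.8 cm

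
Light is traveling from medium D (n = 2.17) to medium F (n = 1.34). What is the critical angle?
θc = arcsin(n₂/n₁) = 38.13°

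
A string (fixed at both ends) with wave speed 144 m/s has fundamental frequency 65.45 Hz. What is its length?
L = v/(2f₁) = 1.1 m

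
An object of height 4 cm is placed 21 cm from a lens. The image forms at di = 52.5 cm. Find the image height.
hi = (-di/do) × ho = -10 cm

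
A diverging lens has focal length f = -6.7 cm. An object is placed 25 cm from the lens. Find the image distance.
1/di = 1/f − 1/do → di = -5.284 cm (virtual image)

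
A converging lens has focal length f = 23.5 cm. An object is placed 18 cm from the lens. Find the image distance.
1/di = 1/f − 1/do → di = -76.91 cm (virtual image)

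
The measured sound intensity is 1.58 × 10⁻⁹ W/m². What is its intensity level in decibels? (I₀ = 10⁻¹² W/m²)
β = 10·log₁₀(I/I₀) = 31.99 dB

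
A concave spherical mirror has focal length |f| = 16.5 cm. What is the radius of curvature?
R = 2|f| = 33 cm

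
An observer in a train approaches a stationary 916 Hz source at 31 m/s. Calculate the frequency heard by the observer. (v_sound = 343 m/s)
f_obs = f·(v + v_o)/v = 998.8 Hz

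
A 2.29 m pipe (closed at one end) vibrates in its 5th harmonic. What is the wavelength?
λₙ = 4L/n = 1.832 m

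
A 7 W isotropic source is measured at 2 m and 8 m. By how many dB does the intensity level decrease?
Δβ = 20·log₁₀(r₂/r₁) = 12.04 dB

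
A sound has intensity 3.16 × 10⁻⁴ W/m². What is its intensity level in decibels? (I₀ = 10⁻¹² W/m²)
β = 10·log₁₀(I/I₀) = 85 dB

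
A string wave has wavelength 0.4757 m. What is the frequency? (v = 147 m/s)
f = v/λ = 309 Hz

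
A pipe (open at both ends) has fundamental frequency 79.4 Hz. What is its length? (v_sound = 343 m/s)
L = v/(2f₁) = 2.16 m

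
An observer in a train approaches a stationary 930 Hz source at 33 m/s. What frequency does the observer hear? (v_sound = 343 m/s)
f_obs = f·(v + v_o)/v = 1019 Hz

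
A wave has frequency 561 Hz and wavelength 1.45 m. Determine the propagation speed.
v = fλ = 813.4 m/s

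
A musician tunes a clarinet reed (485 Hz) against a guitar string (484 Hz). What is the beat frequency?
1 Hz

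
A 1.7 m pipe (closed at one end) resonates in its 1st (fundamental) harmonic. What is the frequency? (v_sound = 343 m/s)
fₙ = nv/(4L) = 50.44 Hz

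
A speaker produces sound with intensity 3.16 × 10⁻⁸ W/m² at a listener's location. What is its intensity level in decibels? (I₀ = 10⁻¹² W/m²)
β = 10·log₁₀(I/I₀) = 45 dB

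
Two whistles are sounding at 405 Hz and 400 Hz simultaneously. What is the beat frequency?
5 Hz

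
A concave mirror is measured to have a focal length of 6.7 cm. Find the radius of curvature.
R = 2|f| = 13.4 cm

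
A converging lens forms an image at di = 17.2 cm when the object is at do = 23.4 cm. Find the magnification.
M = −di/do = -0.735 (inverted image)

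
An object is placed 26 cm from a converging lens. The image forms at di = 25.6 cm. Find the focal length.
1/f = 1/do + 1/di → f = 12.9 cm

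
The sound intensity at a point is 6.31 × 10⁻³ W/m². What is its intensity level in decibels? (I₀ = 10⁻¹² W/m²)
β = 10·log₁₀(I/I₀) = 98 dB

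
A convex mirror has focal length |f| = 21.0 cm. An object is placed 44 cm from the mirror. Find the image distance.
f = −21.0 cm (convex); 1/di = 1/f − 1/do → di = -14.22 cm (virtual image, behind mirror)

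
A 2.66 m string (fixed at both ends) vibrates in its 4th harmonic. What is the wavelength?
λₙ = 2L/n = 1.33 m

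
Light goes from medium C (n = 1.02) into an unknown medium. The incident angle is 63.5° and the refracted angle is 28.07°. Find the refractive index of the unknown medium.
n₂ = n₁·sin θ₁ / sin θ₂ = 1.94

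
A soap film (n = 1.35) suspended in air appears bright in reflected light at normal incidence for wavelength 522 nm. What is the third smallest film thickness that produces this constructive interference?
2nt = (m − ½)λ with m = 3 → t = (m − ½)λ/(2n) = 483.3 nm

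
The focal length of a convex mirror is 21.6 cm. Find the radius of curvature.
R = 2|f| = 43.2 cm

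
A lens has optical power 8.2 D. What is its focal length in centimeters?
f = 1/P = 12.2 cm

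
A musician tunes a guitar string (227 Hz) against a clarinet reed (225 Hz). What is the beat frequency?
2 Hz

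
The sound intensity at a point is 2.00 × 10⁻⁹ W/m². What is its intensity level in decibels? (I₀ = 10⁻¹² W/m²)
β = 10·log₁₀(I/I₀) = 33.01 dB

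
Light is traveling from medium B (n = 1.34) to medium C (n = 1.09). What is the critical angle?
θc = arcsin(n₂/n₁) = 54.43°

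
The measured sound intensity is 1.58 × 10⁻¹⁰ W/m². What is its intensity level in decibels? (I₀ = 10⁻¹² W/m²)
β = 10·log₁₀(I/I₀) = 21.99 dB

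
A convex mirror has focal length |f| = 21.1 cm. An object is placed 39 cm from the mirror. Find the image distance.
f = −21.1 cm (convex); 1/di = 1/f − 1/do → di = -13.69 cm (virtual image, behind mirror)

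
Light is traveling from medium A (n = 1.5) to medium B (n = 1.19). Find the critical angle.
θc = arcsin(n₂/n₁) = 52.5°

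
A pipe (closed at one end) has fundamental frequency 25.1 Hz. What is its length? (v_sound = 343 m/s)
L = v/(4f₁) = 3.416 m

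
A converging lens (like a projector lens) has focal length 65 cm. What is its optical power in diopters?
P = 1/f = 1.538 D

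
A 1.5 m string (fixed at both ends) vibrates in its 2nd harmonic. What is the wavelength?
λₙ = 2L/n = 1.5 m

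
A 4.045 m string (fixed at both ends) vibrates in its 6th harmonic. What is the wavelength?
λₙ = 2L/n = 1.348 m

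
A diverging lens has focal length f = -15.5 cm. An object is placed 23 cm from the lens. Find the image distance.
1/di = 1/f − 1/do → di = -9.26 cm (virtual image)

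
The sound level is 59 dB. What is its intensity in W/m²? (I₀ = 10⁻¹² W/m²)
I = I₀·10^(β/10) = 7.94 × 10⁻⁷ W/m²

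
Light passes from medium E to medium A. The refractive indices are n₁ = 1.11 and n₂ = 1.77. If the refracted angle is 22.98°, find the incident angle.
sin θ₁ = (n₂/n₁)·sin θ₂ → θ₁ = 38.5°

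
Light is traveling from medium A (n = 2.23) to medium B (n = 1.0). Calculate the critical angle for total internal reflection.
θc = arcsin(n₂/n₁) = 26.64°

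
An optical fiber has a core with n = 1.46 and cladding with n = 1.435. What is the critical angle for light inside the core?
θc = arcsin(n_cladding/n_core) = 79.38°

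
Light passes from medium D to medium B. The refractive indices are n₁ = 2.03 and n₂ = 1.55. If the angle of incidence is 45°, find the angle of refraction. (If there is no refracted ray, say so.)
sin θ₂ = (n₁/n₂)·sin θ₁ = 0.9261 → θ₂ = 67.83°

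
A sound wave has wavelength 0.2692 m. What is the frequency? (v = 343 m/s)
f = v/λ = 1274 Hz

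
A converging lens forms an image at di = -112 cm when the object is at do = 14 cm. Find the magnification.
M = −di/do = 8 (upright image)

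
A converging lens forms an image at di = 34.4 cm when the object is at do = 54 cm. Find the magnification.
M = −di/do = -0.637 (inverted image)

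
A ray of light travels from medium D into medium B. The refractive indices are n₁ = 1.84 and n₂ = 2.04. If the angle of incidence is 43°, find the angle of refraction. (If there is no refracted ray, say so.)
sin θ₂ = (n₁/n₂)·sin θ₁ = 0.6151 → θ₂ = 37.96°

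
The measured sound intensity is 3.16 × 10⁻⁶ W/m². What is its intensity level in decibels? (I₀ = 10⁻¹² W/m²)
β = 10·log₁₀(I/I₀) = 65 dB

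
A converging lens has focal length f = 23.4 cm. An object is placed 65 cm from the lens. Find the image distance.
1/di = 1/f − 1/do → di = 36.56 cm (real image)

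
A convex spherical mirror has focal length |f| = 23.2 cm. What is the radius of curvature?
R = 2|f| = 46.4 cm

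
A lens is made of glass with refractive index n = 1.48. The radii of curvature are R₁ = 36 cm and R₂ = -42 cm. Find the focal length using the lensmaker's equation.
1/f = (n − 1)(1/R₁ − 1/R₂) → f = 40.38 cm (converging lens)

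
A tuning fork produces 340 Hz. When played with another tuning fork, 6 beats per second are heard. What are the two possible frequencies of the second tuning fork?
f₂ = 340 ± 6 Hz → 346 Hz or 334 Hz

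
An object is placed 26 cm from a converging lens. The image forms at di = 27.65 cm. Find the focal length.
1/f = 1/do + 1/di → f = 13.4 cm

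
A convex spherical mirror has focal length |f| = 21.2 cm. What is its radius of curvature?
R = 2|f| = 42.4 cm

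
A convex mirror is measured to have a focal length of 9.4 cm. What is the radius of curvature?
R = 2|f| = 18.8 cm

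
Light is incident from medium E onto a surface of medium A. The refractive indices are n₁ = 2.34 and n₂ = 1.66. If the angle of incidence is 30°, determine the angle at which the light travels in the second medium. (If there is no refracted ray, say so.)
sin θ₂ = (n₁/n₂)·sin θ₁ = 0.7048 → θ₂ = 44.81°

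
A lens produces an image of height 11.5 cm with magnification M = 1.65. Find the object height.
ho = |hi|/|M| = 6.97 cm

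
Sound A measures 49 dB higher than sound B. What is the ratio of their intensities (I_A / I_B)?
I_A/I_B = 10^(Δβ/10) = 79430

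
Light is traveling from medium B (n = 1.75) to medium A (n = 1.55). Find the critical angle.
θc = arcsin(n₂/n₁) = 62.34°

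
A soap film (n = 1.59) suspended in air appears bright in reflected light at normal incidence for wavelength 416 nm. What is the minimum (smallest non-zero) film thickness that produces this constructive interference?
2nt = (m − ½)λ with m = 1 → t = (m − ½)λ/(2n) = 65.41 nm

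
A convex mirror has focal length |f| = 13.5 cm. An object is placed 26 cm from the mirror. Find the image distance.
f = −13.5 cm (convex); 1/di = 1/f − 1/do → di = -8.886 cm (virtual image, behind mirror)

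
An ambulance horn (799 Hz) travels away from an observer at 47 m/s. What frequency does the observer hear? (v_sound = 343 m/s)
f_obs = f·v/(v + v_s) = 702.7 Hz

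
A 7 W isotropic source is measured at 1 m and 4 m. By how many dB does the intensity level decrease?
Δβ = 20·log₁₀(r₂/r₁) = 12.04 dB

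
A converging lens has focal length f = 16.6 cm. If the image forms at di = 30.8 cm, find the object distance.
1/do = 1/f − 1/di → do = 36.01 cm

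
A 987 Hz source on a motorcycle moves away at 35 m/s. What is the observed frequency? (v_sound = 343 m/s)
f_obs = f·v/(v + v_s) = 895.6 Hz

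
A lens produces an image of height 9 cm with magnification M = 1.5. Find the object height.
ho = |hi|/|M| = 6 cm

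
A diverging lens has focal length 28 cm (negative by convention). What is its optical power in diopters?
P = 1/f = -3.571 D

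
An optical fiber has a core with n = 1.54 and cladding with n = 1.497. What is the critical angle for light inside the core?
θc = arcsin(n_cladding/n_core) = 76.43°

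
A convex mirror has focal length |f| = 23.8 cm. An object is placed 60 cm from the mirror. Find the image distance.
f = −23.8 cm (convex); 1/di = 1/f − 1/do → di = -17.04 cm (virtual image, behind mirror)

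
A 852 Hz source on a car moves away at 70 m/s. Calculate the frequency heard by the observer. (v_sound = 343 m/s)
f_obs = f·v/(v + v_s) = 707.6 Hz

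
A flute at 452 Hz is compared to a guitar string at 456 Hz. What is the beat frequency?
4 Hz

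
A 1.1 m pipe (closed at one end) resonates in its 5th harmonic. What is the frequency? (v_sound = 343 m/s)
fₙ = nv/(4L) = 389.8 Hz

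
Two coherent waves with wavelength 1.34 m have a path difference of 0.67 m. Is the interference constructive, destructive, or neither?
destructive — path difference = 0.5λ, an odd multiple of λ/2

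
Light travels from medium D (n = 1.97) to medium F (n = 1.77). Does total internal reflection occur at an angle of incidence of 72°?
θc = arcsin(n₂/n₁) = 63.96°; 72° > θc, so yes — total internal reflection.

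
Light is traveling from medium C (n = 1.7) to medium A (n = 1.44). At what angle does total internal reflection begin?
θc = arcsin(n₂/n₁) = 57.89°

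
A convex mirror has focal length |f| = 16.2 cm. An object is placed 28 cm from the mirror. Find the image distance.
f = −16.2 cm (convex); 1/di = 1/f − 1/do → di = -10.26 cm (virtual image, behind mirror)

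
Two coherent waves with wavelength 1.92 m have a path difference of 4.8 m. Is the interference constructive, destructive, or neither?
destructive — path difference = 2.5λ, an odd multiple of λ/2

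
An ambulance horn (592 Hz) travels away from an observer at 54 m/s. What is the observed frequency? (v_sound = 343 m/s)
f_obs = f·v/(v + v_s) = 511.5 Hz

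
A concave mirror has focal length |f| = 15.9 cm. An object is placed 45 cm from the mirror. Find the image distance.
f = +15.9 cm (concave); 1/di = 1/f − 1/do → di = 24.59 cm (real image, in front of mirror)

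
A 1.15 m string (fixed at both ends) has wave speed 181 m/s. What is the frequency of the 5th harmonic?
fₙ = nv/(2L) = 393.5 Hz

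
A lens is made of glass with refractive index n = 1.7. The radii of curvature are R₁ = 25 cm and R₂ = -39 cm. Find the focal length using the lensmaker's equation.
1/f = (n − 1)(1/R₁ − 1/R₂) → f = 21.76 cm (converging lens)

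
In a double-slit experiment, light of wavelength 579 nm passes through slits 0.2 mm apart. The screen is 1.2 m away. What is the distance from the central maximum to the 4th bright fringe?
y = mλL/d = 13.9 mm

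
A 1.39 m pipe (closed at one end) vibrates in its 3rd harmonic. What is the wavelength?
λₙ = 4L/n = 1.853 m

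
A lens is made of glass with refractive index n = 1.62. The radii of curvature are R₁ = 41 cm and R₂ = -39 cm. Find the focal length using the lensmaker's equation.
1/f = (n − 1)(1/R₁ − 1/R₂) → f = 32.24 cm (converging lens)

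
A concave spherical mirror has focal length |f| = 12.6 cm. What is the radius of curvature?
R = 2|f| = 25.2 cm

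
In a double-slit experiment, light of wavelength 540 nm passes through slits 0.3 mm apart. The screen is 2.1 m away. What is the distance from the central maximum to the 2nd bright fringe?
y = mλL/d = 7.56 mm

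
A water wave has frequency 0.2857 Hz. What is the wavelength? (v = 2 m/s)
λ = v/f = 7 m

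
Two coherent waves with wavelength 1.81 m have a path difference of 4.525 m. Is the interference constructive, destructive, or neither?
destructive — path difference = 2.5λ, an odd multiple of λ/2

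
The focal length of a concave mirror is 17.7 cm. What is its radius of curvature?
R = 2|f| = 35.4 cm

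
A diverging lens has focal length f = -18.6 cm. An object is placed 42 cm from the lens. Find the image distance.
1/di = 1/f − 1/do → di = -12.89 cm (virtual image)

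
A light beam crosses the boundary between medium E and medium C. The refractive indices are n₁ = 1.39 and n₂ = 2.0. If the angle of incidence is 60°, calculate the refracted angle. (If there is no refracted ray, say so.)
sin θ₂ = (n₁/n₂)·sin θ₁ = 0.6019 → θ₂ = 37.01°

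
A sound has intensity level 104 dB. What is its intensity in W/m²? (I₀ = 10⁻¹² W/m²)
I = I₀·10^(β/10) = 2.51 × 10⁻² W/m²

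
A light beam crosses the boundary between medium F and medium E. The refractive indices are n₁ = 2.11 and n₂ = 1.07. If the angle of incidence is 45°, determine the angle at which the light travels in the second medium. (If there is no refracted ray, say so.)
sin θ₂ = (n₁/n₂)·sin θ₁ = 1.394 > 1, so there is no refracted ray — the light undergoes total internal reflection.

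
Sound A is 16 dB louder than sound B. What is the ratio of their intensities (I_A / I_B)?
I_A/I_B = 10^(Δβ/10) = 39.81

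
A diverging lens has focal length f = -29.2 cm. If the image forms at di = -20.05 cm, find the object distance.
1/do = 1/f − 1/di → do = 63.98 cm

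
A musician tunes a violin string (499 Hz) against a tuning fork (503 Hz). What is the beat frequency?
4 Hz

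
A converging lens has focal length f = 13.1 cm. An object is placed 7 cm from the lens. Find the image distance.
1/di = 1/f − 1/do → di = -15.03 cm (virtual image)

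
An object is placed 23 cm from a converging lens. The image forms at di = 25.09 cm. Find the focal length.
1/f = 1/do + 1/di → f = 12 cm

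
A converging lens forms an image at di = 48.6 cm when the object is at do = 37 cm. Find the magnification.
M = −di/do = -1.314 (inverted image)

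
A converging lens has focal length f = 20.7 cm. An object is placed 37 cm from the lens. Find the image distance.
1/di = 1/f − 1/do → di = 46.99 cm (real image)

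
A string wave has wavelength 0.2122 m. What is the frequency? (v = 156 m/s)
f = v/λ = 735.2 Hz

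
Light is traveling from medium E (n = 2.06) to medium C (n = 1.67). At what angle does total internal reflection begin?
θc = arcsin(n₂/n₁) = 54.16°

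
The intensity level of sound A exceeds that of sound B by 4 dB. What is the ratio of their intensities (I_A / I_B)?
I_A/I_B = 10^(Δβ/10) = 2.512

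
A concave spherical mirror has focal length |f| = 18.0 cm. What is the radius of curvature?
R = 2|f| = 36 cm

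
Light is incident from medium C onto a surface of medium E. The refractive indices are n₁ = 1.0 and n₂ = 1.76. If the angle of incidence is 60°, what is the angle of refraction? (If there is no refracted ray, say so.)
sin θ₂ = (n₁/n₂)·sin θ₁ = 0.4921 → θ₂ = 29.48°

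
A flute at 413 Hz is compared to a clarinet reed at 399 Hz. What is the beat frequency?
14 Hz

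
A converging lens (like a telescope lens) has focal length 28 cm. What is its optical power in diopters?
P = 1/f = 3.571 D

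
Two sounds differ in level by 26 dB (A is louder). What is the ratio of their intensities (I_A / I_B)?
I_A/I_B = 10^(Δβ/10) = 398.1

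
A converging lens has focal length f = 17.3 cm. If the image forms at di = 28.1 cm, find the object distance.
1/do = 1/f − 1/di → do = 45.01 cm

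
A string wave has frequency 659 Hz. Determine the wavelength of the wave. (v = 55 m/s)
λ = v/f = 0.08346 m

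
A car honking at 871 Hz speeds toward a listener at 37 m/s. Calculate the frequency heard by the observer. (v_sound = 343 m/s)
f_obs = f·v/(v − v_s) = 976.3 Hz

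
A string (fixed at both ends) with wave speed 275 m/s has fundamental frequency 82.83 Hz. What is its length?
L = v/(2f₁) = 1.66 m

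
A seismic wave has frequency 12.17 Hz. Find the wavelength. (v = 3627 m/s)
λ = v/f = 298 m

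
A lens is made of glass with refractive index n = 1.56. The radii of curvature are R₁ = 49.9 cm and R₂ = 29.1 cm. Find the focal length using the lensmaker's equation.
1/f = (n − 1)(1/R₁ − 1/R₂) → f = -124.7 cm (diverging lens)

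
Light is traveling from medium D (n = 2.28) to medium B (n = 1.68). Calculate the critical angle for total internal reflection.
θc = arcsin(n₂/n₁) = 47.46°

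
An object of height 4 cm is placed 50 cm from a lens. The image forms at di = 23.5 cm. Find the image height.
hi = (-di/do) × ho = -1.88 cm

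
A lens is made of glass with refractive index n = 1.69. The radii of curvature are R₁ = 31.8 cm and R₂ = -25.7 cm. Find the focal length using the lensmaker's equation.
1/f = (n − 1)(1/R₁ − 1/R₂) → f = 20.6 cm (converging lens)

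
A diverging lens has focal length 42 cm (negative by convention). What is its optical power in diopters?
P = 1/f = -2.381 D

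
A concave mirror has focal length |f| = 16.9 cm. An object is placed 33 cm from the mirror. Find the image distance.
f = +16.9 cm (concave); 1/di = 1/f − 1/do → di = 34.64 cm (real image, in front of mirror)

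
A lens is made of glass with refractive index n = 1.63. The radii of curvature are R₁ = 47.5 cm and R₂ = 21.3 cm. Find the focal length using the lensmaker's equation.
1/f = (n − 1)(1/R₁ − 1/R₂) → f = -61.3 cm (diverging lens)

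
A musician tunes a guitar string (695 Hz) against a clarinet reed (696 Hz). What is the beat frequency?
1 Hz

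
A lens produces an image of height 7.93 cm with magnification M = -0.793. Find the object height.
ho = |hi|/|M| = 10 cm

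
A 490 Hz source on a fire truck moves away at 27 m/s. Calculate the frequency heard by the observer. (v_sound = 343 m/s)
f_obs = f·v/(v + v_s) = 454.2 Hz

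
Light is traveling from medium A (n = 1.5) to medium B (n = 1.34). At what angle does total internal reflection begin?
θc = arcsin(n₂/n₁) = 63.3°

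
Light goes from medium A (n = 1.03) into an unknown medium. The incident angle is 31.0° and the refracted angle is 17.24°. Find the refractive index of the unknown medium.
n₂ = n₁·sin θ₁ / sin θ₂ = 1.79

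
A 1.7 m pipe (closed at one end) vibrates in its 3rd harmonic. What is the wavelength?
λₙ = 4L/n = 2.267 m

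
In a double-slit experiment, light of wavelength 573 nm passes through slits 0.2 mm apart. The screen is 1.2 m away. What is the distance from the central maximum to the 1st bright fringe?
y = mλL/d = 3.438 mm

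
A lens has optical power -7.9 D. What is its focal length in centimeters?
f = 1/P = -12.66 cm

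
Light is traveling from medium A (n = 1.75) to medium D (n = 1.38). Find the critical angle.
θc = arcsin(n₂/n₁) = 52.05°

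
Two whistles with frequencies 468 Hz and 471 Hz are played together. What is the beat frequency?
3 Hz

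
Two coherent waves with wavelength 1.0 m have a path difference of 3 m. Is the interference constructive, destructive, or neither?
constructive — path difference = 3λ, a whole number of wavelengths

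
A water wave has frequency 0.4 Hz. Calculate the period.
T = 1/f = 2.5 s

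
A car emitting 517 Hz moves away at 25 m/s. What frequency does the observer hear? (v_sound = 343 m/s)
f_obs = f·v/(v + v_s) = 481.9 Hz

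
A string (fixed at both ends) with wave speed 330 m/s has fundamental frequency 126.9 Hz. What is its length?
L = v/(2f₁) = 1.3 m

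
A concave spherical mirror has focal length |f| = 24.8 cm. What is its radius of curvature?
R = 2|f| = 49.6 cm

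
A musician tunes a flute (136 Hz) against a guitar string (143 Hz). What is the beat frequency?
7 Hz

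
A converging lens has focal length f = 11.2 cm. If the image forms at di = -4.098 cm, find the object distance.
1/do = 1/f − 1/di → do = 3 cm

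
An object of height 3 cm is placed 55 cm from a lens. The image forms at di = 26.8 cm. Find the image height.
hi = (-di/do) × ho = -1.462 cm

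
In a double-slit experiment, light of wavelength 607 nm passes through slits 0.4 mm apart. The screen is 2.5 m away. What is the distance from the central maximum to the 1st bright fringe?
y = mλL/d = 3.794 mm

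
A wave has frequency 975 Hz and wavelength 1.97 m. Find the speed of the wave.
v = fλ = 1921 m/s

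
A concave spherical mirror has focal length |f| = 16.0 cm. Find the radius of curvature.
R = 2|f| = 32 cm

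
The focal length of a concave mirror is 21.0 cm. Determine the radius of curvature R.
R = 2|f| = 42 cm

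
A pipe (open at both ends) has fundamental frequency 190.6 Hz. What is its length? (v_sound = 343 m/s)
L = v/(2f₁) = 0.8998 m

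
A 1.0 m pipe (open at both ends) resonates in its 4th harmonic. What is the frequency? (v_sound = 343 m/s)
fₙ = nv/(2L) = 686 Hz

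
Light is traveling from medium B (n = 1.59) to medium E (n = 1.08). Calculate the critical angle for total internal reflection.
θc = arcsin(n₂/n₁) = 42.78°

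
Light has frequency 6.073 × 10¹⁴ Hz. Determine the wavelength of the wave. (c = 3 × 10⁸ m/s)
λ = c/f = 494 nm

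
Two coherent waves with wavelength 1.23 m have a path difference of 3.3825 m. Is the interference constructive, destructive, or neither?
neither (partial) — path difference = 2.75λ, neither a whole number of wavelengths nor an odd multiple of λ/2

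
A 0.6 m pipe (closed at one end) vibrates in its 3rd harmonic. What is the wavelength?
λₙ = 4L/n = 0.8 m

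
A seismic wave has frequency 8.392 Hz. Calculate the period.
T = 1/f = 0.1192 s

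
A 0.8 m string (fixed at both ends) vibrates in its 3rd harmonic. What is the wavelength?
λₙ = 2L/n = 0.5333 m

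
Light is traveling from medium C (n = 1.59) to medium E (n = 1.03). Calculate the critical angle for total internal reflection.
θc = arcsin(n₂/n₁) = 40.38°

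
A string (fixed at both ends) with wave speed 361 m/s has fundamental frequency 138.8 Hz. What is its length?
L = v/(2f₁) = 1.3 m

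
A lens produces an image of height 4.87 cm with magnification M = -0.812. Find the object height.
ho = |hi|/|M| = 5.998 cm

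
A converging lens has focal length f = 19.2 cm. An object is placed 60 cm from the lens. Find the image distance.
1/di = 1/f − 1/do → di = 28.24 cm (real image)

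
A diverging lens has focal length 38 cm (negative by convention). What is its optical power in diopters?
P = 1/f = -2.632 D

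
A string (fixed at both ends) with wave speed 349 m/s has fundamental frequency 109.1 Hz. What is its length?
L = v/(2f₁) = 1.599 m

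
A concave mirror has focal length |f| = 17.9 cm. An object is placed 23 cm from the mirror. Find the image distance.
f = +17.9 cm (concave); 1/di = 1/f − 1/do → di = 80.73 cm (real image, in front of mirror)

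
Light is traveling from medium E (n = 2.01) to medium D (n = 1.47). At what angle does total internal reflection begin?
θc = arcsin(n₂/n₁) = 47°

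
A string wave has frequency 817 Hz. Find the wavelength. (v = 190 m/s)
λ = v/f = 0.2326 m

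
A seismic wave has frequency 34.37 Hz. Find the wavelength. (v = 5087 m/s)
λ = v/f = 148 m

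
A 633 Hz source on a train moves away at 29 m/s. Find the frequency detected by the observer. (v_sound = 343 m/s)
f_obs = f·v/(v + v_s) = 583.7 Hz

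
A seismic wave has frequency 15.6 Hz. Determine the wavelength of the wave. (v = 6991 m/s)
λ = v/f = 448.1 m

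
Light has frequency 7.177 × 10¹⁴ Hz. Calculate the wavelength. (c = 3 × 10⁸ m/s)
λ = c/f = 418 nm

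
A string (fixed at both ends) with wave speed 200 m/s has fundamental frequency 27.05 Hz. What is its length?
L = v/(2f₁) = 3.697 m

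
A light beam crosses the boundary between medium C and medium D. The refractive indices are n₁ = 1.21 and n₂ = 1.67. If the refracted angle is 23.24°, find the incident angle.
sin θ₁ = (n₂/n₁)·sin θ₂ → θ₁ = 33°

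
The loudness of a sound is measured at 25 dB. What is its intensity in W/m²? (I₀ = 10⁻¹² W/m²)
I = I₀·10^(β/10) = 3.16 × 10⁻¹⁰ W/m²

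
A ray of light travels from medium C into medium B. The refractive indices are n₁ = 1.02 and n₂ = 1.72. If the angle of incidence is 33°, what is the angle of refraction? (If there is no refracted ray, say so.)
sin θ₂ = (n₁/n₂)·sin θ₁ = 0.323 → θ₂ = 18.84°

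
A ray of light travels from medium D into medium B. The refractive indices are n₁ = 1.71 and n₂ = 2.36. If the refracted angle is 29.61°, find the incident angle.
sin θ₁ = (n₂/n₁)·sin θ₂ → θ₁ = 42.99°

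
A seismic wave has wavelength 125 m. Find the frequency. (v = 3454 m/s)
f = v/λ = 27.63 Hz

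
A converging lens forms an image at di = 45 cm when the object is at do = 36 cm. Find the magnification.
M = −di/do = -1.25 (inverted image)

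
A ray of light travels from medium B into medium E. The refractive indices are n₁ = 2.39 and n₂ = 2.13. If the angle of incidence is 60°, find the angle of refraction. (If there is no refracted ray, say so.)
sin θ₂ = (n₁/n₂)·sin θ₁ = 0.9717 → θ₂ = 76.35°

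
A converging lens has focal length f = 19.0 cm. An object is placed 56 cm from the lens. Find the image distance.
1/di = 1/f − 1/do → di = 28.76 cm (real image)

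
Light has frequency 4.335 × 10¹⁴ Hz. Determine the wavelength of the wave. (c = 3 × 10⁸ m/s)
λ = c/f = 692 nm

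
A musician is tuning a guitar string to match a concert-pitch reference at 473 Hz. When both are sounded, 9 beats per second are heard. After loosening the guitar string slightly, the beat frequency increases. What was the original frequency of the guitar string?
464 Hz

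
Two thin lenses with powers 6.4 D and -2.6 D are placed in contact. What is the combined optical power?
P_total = P₁ + P₂ = 3.8 D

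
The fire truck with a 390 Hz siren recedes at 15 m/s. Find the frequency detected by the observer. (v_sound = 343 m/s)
f_obs = f·v/(v + v_s) = 373.7 Hz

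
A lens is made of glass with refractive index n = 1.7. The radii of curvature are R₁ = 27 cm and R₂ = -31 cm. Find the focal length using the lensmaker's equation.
1/f = (n − 1)(1/R₁ − 1/R₂) → f = 20.62 cm (converging lens)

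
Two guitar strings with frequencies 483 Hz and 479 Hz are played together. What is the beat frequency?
4 Hz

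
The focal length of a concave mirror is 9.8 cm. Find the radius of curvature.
R = 2|f| = 19.6 cm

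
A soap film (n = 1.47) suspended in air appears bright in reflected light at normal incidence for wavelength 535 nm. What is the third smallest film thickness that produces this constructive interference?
2nt = (m − ½)λ with m = 3 → t = (m − ½)λ/(2n) = 454.9 nm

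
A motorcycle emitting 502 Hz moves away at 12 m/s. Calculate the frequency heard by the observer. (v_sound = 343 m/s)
f_obs = f·v/(v + v_s) = 485 Hz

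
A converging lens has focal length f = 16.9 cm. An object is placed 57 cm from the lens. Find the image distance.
1/di = 1/f − 1/do → di = 24.02 cm (real image)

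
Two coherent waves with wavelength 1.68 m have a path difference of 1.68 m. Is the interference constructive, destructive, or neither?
constructive — path difference = 1λ, a whole number of wavelengths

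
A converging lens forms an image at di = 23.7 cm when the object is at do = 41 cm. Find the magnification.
M = −di/do = -0.578 (inverted image)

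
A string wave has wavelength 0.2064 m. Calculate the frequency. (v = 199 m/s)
f = v/λ = 964.1 Hz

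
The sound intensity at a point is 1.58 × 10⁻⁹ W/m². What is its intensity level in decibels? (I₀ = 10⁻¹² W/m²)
β = 10·log₁₀(I/I₀) = 31.99 dB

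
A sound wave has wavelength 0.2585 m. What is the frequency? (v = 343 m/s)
f = v/λ = 1327 Hz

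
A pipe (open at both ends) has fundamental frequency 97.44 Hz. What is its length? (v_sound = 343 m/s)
L = v/(2f₁) = 1.76 m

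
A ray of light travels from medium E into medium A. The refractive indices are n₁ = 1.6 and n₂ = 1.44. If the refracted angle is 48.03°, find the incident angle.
sin θ₁ = (n₂/n₁)·sin θ₂ → θ₁ = 42°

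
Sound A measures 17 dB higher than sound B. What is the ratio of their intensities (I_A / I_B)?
I_A/I_B = 10^(Δβ/10) = 50.12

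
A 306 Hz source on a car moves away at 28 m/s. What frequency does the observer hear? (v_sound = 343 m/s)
f_obs = f·v/(v + v_s) = 282.9 Hz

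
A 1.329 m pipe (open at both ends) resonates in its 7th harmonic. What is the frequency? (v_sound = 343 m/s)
fₙ = nv/(2L) = 903.3 Hz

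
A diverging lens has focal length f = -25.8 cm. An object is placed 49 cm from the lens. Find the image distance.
1/di = 1/f − 1/do → di = -16.9 cm (virtual image)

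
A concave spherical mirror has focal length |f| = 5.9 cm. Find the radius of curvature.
R = 2|f| = 11.8 cm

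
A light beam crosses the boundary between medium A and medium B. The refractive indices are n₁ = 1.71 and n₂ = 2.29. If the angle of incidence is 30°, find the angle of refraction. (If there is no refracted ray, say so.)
sin θ₂ = (n₁/n₂)·sin θ₁ = 0.3734 → θ₂ = 21.92°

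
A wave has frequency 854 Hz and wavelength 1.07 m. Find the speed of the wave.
v = fλ = 913.8 m/s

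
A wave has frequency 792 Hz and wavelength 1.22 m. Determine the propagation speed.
v = fλ = 966.2 m/s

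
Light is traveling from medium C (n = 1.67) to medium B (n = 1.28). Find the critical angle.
θc = arcsin(n₂/n₁) = 50.04°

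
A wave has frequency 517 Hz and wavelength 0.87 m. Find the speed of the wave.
v = fλ = 449.8 m/s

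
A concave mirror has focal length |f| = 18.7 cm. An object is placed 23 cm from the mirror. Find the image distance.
f = +18.7 cm (concave); 1/di = 1/f − 1/do → di = 100 cm (real image, in front of mirror)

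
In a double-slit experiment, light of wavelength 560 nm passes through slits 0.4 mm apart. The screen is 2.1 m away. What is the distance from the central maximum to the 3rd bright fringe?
y = mλL/d = 8.82 mm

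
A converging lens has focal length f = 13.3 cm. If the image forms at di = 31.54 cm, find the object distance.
1/do = 1/f − 1/di → do = 23 cm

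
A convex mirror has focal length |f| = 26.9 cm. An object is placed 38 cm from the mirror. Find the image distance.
f = −26.9 cm (convex); 1/di = 1/f − 1/do → di = -15.75 cm (virtual image, behind mirror)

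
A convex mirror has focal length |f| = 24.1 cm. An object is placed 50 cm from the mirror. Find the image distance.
f = −24.1 cm (convex); 1/di = 1/f − 1/do → di = -16.26 cm (virtual image, behind mirror)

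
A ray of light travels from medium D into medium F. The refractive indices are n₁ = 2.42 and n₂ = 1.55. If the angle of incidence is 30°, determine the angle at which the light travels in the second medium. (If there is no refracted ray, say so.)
sin θ₂ = (n₁/n₂)·sin θ₁ = 0.7806 → θ₂ = 51.32°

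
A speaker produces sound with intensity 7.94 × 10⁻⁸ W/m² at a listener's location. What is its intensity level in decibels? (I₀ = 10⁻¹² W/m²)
β = 10·log₁₀(I/I₀) = 49 dB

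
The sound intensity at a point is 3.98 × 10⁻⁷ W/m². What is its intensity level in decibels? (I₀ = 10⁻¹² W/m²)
β = 10·log₁₀(I/I₀) = 56 dB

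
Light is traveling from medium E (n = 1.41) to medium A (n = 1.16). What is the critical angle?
θc = arcsin(n₂/n₁) = 55.36°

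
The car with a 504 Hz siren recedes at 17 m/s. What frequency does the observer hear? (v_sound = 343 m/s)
f_obs = f·v/(v + v_s) = 480.2 Hz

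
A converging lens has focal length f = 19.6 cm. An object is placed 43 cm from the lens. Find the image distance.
1/di = 1/f − 1/do → di = 36.02 cm (real image)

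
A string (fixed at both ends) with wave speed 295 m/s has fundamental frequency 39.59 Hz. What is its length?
L = v/(2f₁) = 3.726 m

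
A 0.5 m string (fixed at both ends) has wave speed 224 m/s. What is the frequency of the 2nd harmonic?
fₙ = nv/(2L) = 448 Hz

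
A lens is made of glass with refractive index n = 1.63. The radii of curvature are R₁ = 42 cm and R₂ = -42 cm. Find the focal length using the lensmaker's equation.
1/f = (n − 1)(1/R₁ − 1/R₂) → f = 33.33 cm (converging lens)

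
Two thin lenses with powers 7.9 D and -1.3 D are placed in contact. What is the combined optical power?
P_total = P₁ + P₂ = 6.6 D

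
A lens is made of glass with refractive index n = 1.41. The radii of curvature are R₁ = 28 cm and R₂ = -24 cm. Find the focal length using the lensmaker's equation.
1/f = (n − 1)(1/R₁ − 1/R₂) → f = 31.52 cm (converging lens)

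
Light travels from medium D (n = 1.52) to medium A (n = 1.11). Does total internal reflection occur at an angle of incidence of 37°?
θc = arcsin(n₂/n₁) = 46.91°; 37° < θc, so no — the ray refracts.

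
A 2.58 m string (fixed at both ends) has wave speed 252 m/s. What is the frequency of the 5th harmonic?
fₙ = nv/(2L) = 244.2 Hz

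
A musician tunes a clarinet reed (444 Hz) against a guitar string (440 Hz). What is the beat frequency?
4 Hz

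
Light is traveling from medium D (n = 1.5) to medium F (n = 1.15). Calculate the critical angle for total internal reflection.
θc = arcsin(n₂/n₁) = 50.06°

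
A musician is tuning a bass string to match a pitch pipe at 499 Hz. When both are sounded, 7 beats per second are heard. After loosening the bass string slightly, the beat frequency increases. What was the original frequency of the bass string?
492 Hz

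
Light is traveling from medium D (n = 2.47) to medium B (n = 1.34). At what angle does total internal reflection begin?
θc = arcsin(n₂/n₁) = 32.85°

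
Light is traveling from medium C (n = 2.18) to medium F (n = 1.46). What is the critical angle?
θc = arcsin(n₂/n₁) = 42.05°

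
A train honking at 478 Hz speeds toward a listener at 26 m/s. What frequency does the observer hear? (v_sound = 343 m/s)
f_obs = f·v/(v − v_s) = 517.2 Hz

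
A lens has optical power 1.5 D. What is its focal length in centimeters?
f = 1/P = 66.67 cm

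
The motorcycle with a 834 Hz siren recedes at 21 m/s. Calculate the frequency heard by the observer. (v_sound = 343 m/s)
f_obs = f·v/(v + v_s) = 785.9 Hz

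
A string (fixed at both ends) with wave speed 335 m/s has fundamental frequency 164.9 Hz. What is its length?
L = v/(2f₁) = 1.016 m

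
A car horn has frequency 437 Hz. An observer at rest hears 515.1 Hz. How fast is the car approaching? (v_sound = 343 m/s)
v_s = v·(1 − f/f_obs) = 52.01 m/s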